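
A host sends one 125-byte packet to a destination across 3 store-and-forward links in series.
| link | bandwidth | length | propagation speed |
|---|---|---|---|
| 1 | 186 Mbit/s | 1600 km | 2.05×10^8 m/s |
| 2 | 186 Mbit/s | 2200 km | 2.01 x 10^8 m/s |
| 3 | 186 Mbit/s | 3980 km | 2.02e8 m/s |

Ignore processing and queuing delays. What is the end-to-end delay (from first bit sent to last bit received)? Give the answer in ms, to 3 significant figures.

L = 125 × 8 = 1000 bits.
Transmission delay per hop = L/R = 1000/186000000 = 0.00537634 ms; 3 hops → 0.016129 ms.
Propagation delays (d/s per hop): 7.80488, 10.9453, 19.703 ms; sum = 38.4531 ms.
End-to-end = 38.5 ms.

38.5 ms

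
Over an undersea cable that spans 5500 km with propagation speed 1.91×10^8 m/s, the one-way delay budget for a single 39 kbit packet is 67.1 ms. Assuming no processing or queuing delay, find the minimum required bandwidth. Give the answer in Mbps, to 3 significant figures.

Propagation delay = 5500000 / 191000000 = 28.7958 ms.
Transmission budget = 67.1 − 28.7958 = 38.3042 ms.
R ≥ L / t_tx = 39000 bits / 0.0383042 s = 1.02 Mbps.

1.02 Mbps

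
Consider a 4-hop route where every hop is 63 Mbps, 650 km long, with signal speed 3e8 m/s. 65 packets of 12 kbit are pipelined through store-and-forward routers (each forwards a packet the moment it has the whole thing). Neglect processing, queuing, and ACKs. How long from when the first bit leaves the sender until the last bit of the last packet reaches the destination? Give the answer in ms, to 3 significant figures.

Per-hop transmission t_tx = L/R = 12000/63000000 = 0.190476 ms.
Per-hop propagation t_prop = 650000/300000000 = 2.16667 ms.
Pipeline fill: first packet needs 4·t_tx to clear all hops; remaining 64 packets each add one t_tx.
Total = (4+65-1)·t_tx + 4·t_prop = 68·0.190476 + 4·2.16667 = 21.6 ms.

21.6 ms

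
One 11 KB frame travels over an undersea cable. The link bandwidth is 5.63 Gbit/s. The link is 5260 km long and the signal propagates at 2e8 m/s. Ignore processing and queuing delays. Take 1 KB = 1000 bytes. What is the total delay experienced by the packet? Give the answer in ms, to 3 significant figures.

L = 88000 bits.
Transmission delay = L/R = 88000 / 5630000000 = 0.0156306 ms.
Propagation delay = d/s = 5260000 m / 200000000 m/s = 26.3 ms.
Total = 26.3 ms.

26.3 ms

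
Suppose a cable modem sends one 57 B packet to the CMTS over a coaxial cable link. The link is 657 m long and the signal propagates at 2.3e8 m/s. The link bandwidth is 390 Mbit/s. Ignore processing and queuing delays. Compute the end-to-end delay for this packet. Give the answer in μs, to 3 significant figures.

4.03 μs

L = 57 × 8 = 456 bits.
Transmission delay = L/R = 456 / 390000000 = 1.16923 μs.
Propagation delay = d/s = 657 m / 2.3e+08 m/s = 2.85652 μs.
Total = 4.03 μs.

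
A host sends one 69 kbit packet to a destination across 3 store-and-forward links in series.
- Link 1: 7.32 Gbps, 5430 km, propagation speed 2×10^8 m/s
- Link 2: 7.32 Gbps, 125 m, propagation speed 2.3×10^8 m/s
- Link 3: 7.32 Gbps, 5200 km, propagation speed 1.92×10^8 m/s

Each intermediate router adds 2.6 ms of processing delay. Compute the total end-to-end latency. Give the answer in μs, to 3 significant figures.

59500 μs

L = 69000 bits.
Transmission delay per hop = L/R = 69000/7320000000 = 9.42623 μs; 3 hops → 28.2787 μs.
Propagation delays (d/s per hop): 27150, 0.543478, 27083.3 μs; sum = 54233.9 μs.
Processing at 2 router(s): 2 × 2.6 ms = 5200 μs.
End-to-end = 59500 μs.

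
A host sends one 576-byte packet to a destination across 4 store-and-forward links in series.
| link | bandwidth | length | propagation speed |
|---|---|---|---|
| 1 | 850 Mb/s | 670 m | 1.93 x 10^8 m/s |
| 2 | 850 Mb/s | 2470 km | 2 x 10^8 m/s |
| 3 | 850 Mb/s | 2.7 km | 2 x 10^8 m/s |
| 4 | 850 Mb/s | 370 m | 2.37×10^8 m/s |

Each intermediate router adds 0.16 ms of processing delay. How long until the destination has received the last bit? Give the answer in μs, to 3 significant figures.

L = 576 × 8 = 4608 bits.
Transmission delay per hop = L/R = 4608/850000000 = 5.42118 μs; 4 hops → 21.6847 μs.
Propagation delays (d/s per hop): 3.4715, 12350, 13.5, 1.56118 μs; sum = 12368.5 μs.
Processing at 3 router(s): 3 × 0.16 ms = 480 μs.
End-to-end = 12900 μs.

12900 μs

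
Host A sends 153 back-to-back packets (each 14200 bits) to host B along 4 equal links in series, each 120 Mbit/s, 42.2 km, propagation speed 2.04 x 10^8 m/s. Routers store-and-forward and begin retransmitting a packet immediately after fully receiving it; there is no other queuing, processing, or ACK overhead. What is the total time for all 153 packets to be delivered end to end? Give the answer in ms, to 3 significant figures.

19.3 ms

Per-hop transmission t_tx = L/R = 14200/120000000 = 0.118333 ms.
Per-hop propagation t_prop = 42200/204000000 = 0.206863 ms.
Pipeline fill: first packet needs 4·t_tx to clear all hops; remaining 152 packets each add one t_tx.
Total = (4+153-1)·t_tx + 4·t_prop = 156·0.118333 + 4·0.206863 = 19.3 ms.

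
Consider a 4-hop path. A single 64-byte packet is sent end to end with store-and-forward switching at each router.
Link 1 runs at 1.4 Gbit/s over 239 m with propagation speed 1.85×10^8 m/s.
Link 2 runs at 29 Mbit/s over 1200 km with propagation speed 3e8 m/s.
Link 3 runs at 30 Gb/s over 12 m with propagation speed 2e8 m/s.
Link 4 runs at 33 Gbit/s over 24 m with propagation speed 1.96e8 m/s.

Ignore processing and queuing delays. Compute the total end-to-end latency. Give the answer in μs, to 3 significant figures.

4020 μs

L = 64 × 8 = 512 bits.
Transmission delays (L/R per hop): 0.365714, 17.6552, 0.0170667, 0.0155152 μs; sum = 18.0535 μs.
Propagation delays (d/s per hop): 1.29189, 4000, 0.06, 0.122449 μs; sum = 4001.47 μs.
End-to-end = 4020 μs.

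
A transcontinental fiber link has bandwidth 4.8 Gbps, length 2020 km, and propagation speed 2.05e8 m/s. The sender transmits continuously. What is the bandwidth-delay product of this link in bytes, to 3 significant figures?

5910000 bytes

Propagation delay = 2020000 / 2.05e+08 = 0.00985366 s.
BDP = R × t_prop = 4800000000 × 0.00985366 = 47297600 bits.
In bytes: 47297600/8 = 5910000 bytes.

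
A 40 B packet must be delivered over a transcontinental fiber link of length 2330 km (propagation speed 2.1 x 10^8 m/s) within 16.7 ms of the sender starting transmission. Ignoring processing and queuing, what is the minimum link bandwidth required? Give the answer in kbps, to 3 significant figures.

57.1 kbps

L = 320 bits.
Propagation delay = 2330000 / 210000000 = 11.0952 ms.
Transmission budget = 16.7 − 11.0952 = 5.60476 ms.
R ≥ L / t_tx = 320 bits / 0.00560476 s = 57.1 kbps.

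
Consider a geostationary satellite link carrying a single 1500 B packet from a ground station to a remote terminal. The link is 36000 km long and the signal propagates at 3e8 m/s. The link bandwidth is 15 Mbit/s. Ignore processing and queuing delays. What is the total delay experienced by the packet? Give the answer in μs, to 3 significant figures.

L = 1500 × 8 = 12000 bits.
Transmission delay = L/R = 12000 / 15000000 = 800 μs.
Propagation delay = d/s = 36000000 m / 300000000 m/s = 120000 μs.
Total = 121000 μs.

121000 μs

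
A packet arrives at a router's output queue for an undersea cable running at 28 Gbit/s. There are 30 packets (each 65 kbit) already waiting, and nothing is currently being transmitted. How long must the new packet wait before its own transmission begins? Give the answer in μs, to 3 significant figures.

69.6 μs

Each queued packet: L/R = 65000/28000000000 = 2.32143 μs.
30 queued → 69.6429 μs.
Queuing delay = 69.6 μs.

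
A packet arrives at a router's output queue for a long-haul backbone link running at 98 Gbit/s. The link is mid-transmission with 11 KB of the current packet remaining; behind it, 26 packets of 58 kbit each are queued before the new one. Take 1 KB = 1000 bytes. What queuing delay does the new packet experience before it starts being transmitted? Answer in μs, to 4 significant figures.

16.29 μs

Each queued packet: L/R = 58000/98000000000 = 0.591837 μs.
26 queued → 15.3878 μs.
Plus remaining 88000 bits of current packet: 0.897959 μs.
Queuing delay = 16.29 μs.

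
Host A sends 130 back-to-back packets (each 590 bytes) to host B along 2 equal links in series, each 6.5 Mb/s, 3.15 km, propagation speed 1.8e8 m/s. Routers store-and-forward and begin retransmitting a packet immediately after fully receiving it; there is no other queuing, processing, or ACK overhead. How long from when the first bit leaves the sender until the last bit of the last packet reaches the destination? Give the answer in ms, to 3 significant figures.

Per-hop transmission t_tx = L/R = 4720/6500000 = 0.726154 ms.
Per-hop propagation t_prop = 3150/180000000 = 0.0175 ms.
Pipeline fill: first packet needs 2·t_tx to clear all hops; remaining 129 packets each add one t_tx.
Total = (2+130-1)·t_tx + 2·t_prop = 131·0.726154 + 2·0.0175 = 95.2 ms.

95.2 ms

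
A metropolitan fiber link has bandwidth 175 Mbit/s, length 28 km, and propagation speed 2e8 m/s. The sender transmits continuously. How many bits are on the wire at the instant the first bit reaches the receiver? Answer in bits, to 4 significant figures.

24500 bits

Propagation delay = 28000 / 200000000 = 0.00014 s.
BDP = R × t_prop = 175000000 × 0.00014 = 24500 bits.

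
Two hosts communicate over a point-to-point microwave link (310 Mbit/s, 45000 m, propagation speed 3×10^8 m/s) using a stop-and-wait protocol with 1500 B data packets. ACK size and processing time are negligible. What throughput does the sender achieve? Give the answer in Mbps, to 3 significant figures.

t_tx = L/R = 12000/310000000 = 3.87097e-05 s.
t_prop = 45000/300000000 = 0.00015 s; RTT = 0.0003 s.
Cycle = t_tx + RTT = 0.00033871 s.
Throughput = L / cycle = 12000 / 0.00033871 = 35.4 Mbps.

35.4 Mbps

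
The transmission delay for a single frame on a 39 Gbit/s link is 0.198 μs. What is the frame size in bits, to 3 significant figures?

7720 bits

L = R × t_tx = 39000000000 b/s × 1.98e-07 s = 7722 bits.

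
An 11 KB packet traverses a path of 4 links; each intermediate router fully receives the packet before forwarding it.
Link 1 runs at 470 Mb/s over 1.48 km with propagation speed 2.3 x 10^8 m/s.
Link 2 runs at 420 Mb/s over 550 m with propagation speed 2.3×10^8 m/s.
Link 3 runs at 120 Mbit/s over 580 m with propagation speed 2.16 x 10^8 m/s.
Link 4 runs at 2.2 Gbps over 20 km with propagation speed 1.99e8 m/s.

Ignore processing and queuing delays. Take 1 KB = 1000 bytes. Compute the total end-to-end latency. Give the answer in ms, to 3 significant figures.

L = 88000 bits.
Transmission delays (L/R per hop): 0.187234, 0.209524, 0.733333, 0.04 ms; sum = 1.17009 ms.
Propagation delays (d/s per hop): 0.00643478, 0.0023913, 0.00268519, 0.100503 ms; sum = 0.112014 ms.
End-to-end = 1.28 ms.

1.28 ms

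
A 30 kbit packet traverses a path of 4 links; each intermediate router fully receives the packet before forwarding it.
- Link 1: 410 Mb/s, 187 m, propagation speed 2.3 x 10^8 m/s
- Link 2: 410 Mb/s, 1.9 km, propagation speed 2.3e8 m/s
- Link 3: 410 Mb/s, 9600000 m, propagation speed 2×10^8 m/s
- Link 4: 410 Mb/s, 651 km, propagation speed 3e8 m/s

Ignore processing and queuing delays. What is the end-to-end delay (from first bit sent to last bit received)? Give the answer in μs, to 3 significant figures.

50500 μs

L = 30000 bits.
Transmission delay per hop = L/R = 30000/410000000 = 73.1707 μs; 4 hops → 292.683 μs.
Propagation delays (d/s per hop): 0.813043, 8.26087, 48000, 2170 μs; sum = 50179.1 μs.
End-to-end = 50500 μs.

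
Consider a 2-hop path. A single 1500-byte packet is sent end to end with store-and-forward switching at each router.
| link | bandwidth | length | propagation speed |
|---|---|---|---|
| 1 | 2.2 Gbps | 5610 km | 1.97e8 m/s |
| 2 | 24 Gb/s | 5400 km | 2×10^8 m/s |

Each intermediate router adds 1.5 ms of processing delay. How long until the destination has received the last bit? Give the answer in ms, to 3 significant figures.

L = 1500 × 8 = 12000 bits.
Transmission delays (L/R per hop): 0.00545455, 0.0005 ms; sum = 0.00595455 ms.
Propagation delays (d/s per hop): 28.4772, 27 ms; sum = 55.4772 ms.
Processing at 1 router(s): 1 × 1.5 ms = 1.5 ms.
End-to-end = 57.0 ms.

57.0 ms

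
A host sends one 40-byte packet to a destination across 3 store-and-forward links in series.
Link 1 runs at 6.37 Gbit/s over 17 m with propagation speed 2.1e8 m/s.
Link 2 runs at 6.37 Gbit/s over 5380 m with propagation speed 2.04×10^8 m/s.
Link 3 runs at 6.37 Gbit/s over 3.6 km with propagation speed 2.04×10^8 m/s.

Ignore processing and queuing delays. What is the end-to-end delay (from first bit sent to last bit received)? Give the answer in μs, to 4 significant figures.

44.25 μs

L = 40 × 8 = 320 bits.
Transmission delay per hop = L/R = 320/6370000000 = 0.0502355 μs; 3 hops → 0.150706 μs.
Propagation delays (d/s per hop): 0.0809524, 26.3725, 17.6471 μs; sum = 44.1006 μs.
End-to-end = 44.25 μs.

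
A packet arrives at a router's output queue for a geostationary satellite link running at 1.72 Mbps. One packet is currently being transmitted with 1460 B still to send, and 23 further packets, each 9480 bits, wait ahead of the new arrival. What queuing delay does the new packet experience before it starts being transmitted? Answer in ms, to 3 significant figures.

Each queued packet: L/R = 9480/1720000 = 5.51163 ms.
23 queued → 126.767 ms.
Plus remaining 11680 bits of current packet: 6.7907 ms.
Queuing delay = 134 ms.

134 ms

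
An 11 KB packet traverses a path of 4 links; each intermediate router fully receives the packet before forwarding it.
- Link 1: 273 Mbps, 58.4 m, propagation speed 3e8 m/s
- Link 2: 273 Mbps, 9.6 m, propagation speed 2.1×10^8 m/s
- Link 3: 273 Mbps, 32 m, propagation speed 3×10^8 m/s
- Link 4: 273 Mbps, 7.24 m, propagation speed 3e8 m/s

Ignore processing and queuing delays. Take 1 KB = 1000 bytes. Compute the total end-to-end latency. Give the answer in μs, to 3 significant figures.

L = 88000 bits.
Transmission delay per hop = L/R = 88000/273000000 = 322.344 μs; 4 hops → 1289.38 μs.
Propagation delays (d/s per hop): 0.194667, 0.0457143, 0.106667, 0.0241333 μs; sum = 0.371181 μs.
End-to-end = 1290 μs.

1290 μs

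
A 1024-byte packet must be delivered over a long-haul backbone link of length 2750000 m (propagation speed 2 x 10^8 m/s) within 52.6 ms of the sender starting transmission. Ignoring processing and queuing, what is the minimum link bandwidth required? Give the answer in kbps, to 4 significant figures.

L = 8192 bits.
Propagation delay = 2750000 / 200000000 = 13.75 ms.
Transmission budget = 52.6 − 13.75 = 38.85 ms.
R ≥ L / t_tx = 8192 bits / 0.03885 s = 210.9 kbps.

210.9 kbps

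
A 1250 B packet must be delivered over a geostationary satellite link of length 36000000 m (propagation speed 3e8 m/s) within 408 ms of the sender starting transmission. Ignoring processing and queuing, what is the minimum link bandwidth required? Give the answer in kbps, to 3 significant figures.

34.7 kbps

L = 10000 bits.
Propagation delay = 36000000 / 300000000 = 120 ms.
Transmission budget = 408 − 120 = 288 ms.
R ≥ L / t_tx = 10000 bits / 0.288 s = 34.7 kbps.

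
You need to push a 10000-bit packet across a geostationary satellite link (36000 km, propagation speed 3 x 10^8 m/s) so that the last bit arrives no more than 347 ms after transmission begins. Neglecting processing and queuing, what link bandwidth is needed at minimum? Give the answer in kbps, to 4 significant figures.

44.05 kbps

Propagation delay = 36000000 / 300000000 = 120 ms.
Transmission budget = 347 − 120 = 227 ms.
R ≥ L / t_tx = 10000 bits / 0.227 s = 44.05 kbps.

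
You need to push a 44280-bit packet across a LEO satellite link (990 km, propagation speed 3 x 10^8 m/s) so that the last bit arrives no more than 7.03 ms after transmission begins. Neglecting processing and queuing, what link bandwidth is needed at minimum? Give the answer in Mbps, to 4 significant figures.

Propagation delay = 990000 / 300000000 = 3.3 ms.
Transmission budget = 7.03 − 3.3 = 3.73 ms.
R ≥ L / t_tx = 44280 bits / 0.00373 s = 11.87 Mbps.

11.87 Mbps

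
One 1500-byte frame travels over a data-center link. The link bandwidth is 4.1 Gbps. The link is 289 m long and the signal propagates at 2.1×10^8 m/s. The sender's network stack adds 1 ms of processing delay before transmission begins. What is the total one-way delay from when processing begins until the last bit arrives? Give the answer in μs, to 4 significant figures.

L = 1500 × 8 = 12000 bits.
Transmission delay = L/R = 12000 / 4.1e+09 = 2.92683 μs.
Propagation delay = d/s = 289 m / 210000000 m/s = 1.37619 μs.
Plus processing delay 1 ms = 1000 μs.
Total = 1004 μs.

1004 μs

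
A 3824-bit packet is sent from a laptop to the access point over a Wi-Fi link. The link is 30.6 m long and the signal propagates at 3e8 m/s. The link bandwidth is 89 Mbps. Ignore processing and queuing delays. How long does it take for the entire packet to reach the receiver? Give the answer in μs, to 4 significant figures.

Transmission delay = L/R = 3824 / 89000000 = 42.9663 μs.
Propagation delay = d/s = 30.6 m / 300000000 m/s = 0.102 μs.
Total = 43.07 μs.

43.07 μs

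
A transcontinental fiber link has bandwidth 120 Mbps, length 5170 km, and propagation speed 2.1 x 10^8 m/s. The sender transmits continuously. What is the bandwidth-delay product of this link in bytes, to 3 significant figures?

369000 bytes

Propagation delay = 5170000 / 210000000 = 0.024619 s.
BDP = R × t_prop = 120000000 × 0.024619 = 2954290 bits.
In bytes: 2954290/8 = 369000 bytes.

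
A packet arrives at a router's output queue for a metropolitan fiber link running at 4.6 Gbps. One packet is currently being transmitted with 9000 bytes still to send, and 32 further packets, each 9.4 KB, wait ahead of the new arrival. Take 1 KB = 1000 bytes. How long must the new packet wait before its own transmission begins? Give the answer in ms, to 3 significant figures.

0.539 ms

Each queued packet: L/R = 75200/4600000000 = 0.0163478 ms.
32 queued → 0.52313 ms.
Plus remaining 72000 bits of current packet: 0.0156522 ms.
Queuing delay = 0.539 ms.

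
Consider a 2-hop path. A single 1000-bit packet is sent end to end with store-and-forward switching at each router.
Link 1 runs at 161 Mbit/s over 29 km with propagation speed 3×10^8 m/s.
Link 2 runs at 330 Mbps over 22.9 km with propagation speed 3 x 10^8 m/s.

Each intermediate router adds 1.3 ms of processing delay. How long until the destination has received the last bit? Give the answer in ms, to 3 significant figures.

1.48 ms

Transmission delays (L/R per hop): 0.00621118, 0.0030303 ms; sum = 0.00924148 ms.
Propagation delays (d/s per hop): 0.0966667, 0.0763333 ms; sum = 0.173 ms.
Processing at 1 router(s): 1 × 1.3 ms = 1.3 ms.
End-to-end = 1.48 ms.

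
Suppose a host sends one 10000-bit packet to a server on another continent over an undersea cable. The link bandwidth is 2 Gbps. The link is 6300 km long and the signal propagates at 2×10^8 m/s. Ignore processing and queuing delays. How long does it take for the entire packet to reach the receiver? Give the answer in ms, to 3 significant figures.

Transmission delay = L/R = 10000 / 2000000000 = 0.005 ms.
Propagation delay = d/s = 6300000 m / 200000000 m/s = 31.5 ms.
Total = 31.5 ms.

31.5 ms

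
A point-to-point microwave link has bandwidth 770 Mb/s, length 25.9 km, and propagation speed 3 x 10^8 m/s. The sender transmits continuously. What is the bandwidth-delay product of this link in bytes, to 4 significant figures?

Propagation delay = 25900 / 300000000 = 8.63333e-05 s.
BDP = R × t_prop = 770000000 × 8.63333e-05 = 66476.7 bits.
In bytes: 66476.7/8 = 8310 bytes.

8310 bytes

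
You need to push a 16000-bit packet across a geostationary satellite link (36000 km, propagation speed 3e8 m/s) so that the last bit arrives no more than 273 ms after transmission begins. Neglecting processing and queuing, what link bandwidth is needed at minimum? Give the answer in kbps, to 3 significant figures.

105 kbps

Propagation delay = 36000000 / 300000000 = 120 ms.
Transmission budget = 273 − 120 = 153 ms.
R ≥ L / t_tx = 16000 bits / 0.153 s = 105 kbps.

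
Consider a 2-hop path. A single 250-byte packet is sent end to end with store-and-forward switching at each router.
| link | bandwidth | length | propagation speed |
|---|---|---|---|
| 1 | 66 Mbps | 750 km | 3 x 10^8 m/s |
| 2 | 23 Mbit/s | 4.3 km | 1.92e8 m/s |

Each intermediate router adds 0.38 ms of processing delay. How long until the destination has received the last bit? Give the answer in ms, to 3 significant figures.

3.02 ms

L = 250 × 8 = 2000 bits.
Transmission delays (L/R per hop): 0.030303, 0.0869565 ms; sum = 0.11726 ms.
Propagation delays (d/s per hop): 2.5, 0.0223958 ms; sum = 2.5224 ms.
Processing at 1 router(s): 1 × 0.38 ms = 0.38 ms.
End-to-end = 3.02 ms.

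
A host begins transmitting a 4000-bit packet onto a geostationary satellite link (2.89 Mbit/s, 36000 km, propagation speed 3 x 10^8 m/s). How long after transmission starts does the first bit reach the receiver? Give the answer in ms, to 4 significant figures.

First bit experiences only propagation delay: d/s = 36000000/300000000 = 120.0 ms.

120.0 ms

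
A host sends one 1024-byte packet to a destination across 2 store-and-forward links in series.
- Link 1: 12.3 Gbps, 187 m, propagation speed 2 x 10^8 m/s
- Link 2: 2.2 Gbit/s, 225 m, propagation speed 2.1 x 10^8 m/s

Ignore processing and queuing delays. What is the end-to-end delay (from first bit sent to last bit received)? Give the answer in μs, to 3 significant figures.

L = 1024 × 8 = 8192 bits.
Transmission delays (L/R per hop): 0.666016, 3.72364 μs; sum = 4.38965 μs.
Propagation delays (d/s per hop): 0.935, 1.07143 μs; sum = 2.00643 μs.
End-to-end = 6.40 μs.

6.40 μs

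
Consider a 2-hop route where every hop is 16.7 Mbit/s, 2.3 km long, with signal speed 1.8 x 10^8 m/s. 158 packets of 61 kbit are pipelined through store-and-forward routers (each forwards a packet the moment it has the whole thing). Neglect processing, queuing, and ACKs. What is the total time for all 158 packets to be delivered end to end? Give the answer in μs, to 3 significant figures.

Per-hop transmission t_tx = L/R = 61000/16700000 = 3652.69 μs.
Per-hop propagation t_prop = 2300/180000000 = 12.7778 μs.
Pipeline fill: first packet needs 2·t_tx to clear all hops; remaining 157 packets each add one t_tx.
Total = (2+158-1)·t_tx + 2·t_prop = 159·3652.69 + 2·12.7778 = 581000 μs.

581000 μs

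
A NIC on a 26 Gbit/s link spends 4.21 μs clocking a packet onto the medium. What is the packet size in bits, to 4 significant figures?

L = R × t_tx = 26000000000 b/s × 4.21e-06 s = 109460 bits.

109500 bits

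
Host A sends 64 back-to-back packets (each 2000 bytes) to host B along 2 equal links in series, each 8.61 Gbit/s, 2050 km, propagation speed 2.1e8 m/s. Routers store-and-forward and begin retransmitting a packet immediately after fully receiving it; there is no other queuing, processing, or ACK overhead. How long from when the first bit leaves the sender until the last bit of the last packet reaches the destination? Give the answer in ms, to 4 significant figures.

Per-hop transmission t_tx = L/R = 16000/8610000000 = 0.0018583 ms.
Per-hop propagation t_prop = 2050000/210000000 = 9.7619 ms.
Pipeline fill: first packet needs 2·t_tx to clear all hops; remaining 63 packets each add one t_tx.
Total = (2+64-1)·t_tx + 2·t_prop = 65·0.0018583 + 2·9.7619 = 19.64 ms.

19.64 ms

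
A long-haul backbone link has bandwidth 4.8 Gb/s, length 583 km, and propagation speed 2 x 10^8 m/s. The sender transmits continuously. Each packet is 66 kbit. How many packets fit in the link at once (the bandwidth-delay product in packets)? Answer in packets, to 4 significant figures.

Propagation delay = 583000 / 200000000 = 0.002915 s.
BDP = R × t_prop = 4800000000 × 0.002915 = 13992000 bits.
In packets of 66000 bits: 212.0 packets.

212.0 packets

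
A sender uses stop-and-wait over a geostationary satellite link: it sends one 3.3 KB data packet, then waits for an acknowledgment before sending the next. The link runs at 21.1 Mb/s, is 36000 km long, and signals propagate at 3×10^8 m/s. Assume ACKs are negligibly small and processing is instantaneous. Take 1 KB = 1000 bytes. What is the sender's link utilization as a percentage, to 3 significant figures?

t_tx = L/R = 26400/21100000 = 0.00125118 s.
t_prop = 36000000/300000000 = 0.12 s; RTT = 0.24 s.
Cycle = t_tx + RTT = 0.241251 s.
Utilization = t_tx / cycle = 0.00125118/0.241251 = 0.519 %.

0.519 %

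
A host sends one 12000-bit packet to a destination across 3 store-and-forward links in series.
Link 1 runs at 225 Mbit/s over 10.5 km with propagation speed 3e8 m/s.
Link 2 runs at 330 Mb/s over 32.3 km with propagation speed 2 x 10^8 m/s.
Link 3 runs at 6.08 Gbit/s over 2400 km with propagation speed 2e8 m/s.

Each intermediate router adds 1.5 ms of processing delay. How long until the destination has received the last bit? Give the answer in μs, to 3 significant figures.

15300 μs

Transmission delays (L/R per hop): 53.3333, 36.3636, 1.97368 μs; sum = 91.6707 μs.
Propagation delays (d/s per hop): 35, 161.5, 12000 μs; sum = 12196.5 μs.
Processing at 2 router(s): 2 × 1.5 ms = 3000 μs.
End-to-end = 15300 μs.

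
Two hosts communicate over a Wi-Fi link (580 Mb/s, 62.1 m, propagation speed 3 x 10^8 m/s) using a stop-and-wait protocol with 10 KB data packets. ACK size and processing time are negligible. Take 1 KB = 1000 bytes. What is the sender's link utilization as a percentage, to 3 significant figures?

t_tx = L/R = 80000/580000000 = 0.000137931 s.
t_prop = 62.1/300000000 = 2.07e-07 s; RTT = 4.14e-07 s.
Cycle = t_tx + RTT = 0.000138345 s.
Utilization = t_tx / cycle = 0.000137931/0.000138345 = 99.7 %.

99.7 %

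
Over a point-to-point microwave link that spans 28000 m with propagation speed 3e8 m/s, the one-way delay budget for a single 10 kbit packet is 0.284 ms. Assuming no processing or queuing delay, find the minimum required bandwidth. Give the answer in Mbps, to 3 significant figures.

Propagation delay = 28000 / 300000000 = 0.0933333 ms.
Transmission budget = 0.284 − 0.0933333 = 0.190667 ms.
R ≥ L / t_tx = 10000 bits / 0.000190667 s = 52.4 Mbps.

52.4 Mbps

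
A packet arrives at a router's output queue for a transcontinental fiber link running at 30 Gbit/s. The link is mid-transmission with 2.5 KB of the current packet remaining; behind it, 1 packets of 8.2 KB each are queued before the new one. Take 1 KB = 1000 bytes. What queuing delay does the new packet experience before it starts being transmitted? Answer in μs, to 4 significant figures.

Each queued packet: L/R = 65600/30000000000 = 2.18667 μs.
1 queued → 2.18667 μs.
Plus remaining 20000 bits of current packet: 0.666667 μs.
Queuing delay = 2.853 μs.

2.853 μs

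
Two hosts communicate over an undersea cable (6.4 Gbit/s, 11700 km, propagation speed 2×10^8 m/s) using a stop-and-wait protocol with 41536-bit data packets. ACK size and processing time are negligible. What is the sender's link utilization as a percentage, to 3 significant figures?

t_tx = L/R = 41536/6400000000 = 6.49e-06 s.
t_prop = 11700000/200000000 = 0.0585 s; RTT = 0.117 s.
Cycle = t_tx + RTT = 0.117006 s.
Utilization = t_tx / cycle = 6.49e-06/0.117006 = 0.00555 %.

0.00555 %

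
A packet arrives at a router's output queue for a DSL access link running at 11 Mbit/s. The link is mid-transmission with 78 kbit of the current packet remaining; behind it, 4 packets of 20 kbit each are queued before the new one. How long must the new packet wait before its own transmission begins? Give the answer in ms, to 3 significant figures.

14.4 ms

Each queued packet: L/R = 20000/11000000 = 1.81818 ms.
4 queued → 7.27273 ms.
Plus remaining 78000 bits of current packet: 7.09091 ms.
Queuing delay = 14.4 ms.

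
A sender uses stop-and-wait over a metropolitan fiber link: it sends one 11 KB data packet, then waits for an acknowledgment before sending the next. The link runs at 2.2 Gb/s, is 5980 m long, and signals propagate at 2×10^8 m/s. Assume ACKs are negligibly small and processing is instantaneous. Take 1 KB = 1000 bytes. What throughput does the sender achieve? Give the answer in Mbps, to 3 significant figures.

882 Mbps

t_tx = L/R = 88000/2200000000 = 4e-05 s.
t_prop = 5980/200000000 = 2.99e-05 s; RTT = 5.98e-05 s.
Cycle = t_tx + RTT = 9.98e-05 s.
Throughput = L / cycle = 88000 / 9.98e-05 = 882 Mbps.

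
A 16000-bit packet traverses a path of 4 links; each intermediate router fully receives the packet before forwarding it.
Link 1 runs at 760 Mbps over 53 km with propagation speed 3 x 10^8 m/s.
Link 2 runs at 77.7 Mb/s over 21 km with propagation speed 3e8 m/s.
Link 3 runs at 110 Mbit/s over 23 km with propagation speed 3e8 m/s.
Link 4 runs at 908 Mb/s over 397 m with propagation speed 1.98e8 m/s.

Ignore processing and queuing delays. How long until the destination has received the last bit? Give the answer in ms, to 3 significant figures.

Transmission delays (L/R per hop): 0.0210526, 0.20592, 0.145455, 0.0176211 ms; sum = 0.390049 ms.
Propagation delays (d/s per hop): 0.176667, 0.07, 0.0766667, 0.00200505 ms; sum = 0.325338 ms.
End-to-end = 0.715 ms.

0.715 ms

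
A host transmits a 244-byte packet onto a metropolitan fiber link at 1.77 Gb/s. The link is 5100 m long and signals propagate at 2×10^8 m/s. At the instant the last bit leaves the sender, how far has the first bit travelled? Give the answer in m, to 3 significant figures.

221 m

t_tx = L/R = 1952/1770000000 = 1.10282e-06 s.
Distance = s × t_tx = 200000000 × 1.10282e-06 = 221 m.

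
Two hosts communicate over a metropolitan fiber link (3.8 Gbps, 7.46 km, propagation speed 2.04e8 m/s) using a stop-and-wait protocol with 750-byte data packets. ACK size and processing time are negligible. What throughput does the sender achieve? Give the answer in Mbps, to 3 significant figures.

t_tx = L/R = 6000/3800000000 = 1.57895e-06 s.
t_prop = 7460/204000000 = 3.65686e-05 s; RTT = 7.31373e-05 s.
Cycle = t_tx + RTT = 7.47162e-05 s.
Throughput = L / cycle = 6000 / 7.47162e-05 = 80.3 Mbps.

80.3 Mbps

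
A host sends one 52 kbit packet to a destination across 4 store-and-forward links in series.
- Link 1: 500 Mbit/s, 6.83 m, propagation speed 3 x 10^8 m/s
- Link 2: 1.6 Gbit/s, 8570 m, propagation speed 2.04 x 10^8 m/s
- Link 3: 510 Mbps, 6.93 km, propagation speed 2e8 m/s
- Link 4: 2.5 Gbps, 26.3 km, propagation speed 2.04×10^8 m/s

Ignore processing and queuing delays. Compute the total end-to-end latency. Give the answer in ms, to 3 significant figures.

L = 52000 bits.
Transmission delays (L/R per hop): 0.104, 0.0325, 0.101961, 0.0208 ms; sum = 0.259261 ms.
Propagation delays (d/s per hop): 2.27667e-05, 0.0420098, 0.03465, 0.128922 ms; sum = 0.205604 ms.
End-to-end = 0.465 ms.

0.465 ms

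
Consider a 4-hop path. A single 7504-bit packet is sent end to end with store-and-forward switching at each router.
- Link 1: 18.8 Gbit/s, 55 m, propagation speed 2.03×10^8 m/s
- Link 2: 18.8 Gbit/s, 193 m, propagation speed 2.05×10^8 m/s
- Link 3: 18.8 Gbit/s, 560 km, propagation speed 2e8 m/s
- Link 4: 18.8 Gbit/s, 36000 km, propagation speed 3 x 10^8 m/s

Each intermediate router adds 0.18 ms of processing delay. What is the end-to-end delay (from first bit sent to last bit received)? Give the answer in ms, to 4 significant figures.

123.3 ms

Transmission delay per hop = L/R = 7504/18800000000 = 0.000399149 ms; 4 hops → 0.0015966 ms.
Propagation delays (d/s per hop): 0.000270936, 0.000941463, 2.8, 120 ms; sum = 122.801 ms.
Processing at 3 router(s): 3 × 0.18 ms = 0.54 ms.
End-to-end = 123.3 ms.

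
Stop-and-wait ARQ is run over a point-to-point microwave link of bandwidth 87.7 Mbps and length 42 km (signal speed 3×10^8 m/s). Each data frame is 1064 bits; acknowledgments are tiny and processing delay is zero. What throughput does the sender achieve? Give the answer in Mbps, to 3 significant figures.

3.64 Mbps

t_tx = L/R = 1064/87700000 = 1.21323e-05 s.
t_prop = 42000/300000000 = 0.00014 s; RTT = 0.00028 s.
Cycle = t_tx + RTT = 0.000292132 s.
Throughput = L / cycle = 1064 / 0.000292132 = 3.64 Mbps.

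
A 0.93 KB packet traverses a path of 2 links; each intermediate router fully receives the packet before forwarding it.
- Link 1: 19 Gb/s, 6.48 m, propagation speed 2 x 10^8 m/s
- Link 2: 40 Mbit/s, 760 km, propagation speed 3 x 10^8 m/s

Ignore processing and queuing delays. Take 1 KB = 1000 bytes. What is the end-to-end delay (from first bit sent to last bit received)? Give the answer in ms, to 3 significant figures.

L = 7440 bits.
Transmission delays (L/R per hop): 0.000391579, 0.186 ms; sum = 0.186392 ms.
Propagation delays (d/s per hop): 3.24e-05, 2.53333 ms; sum = 2.53337 ms.
End-to-end = 2.72 ms.

2.72 ms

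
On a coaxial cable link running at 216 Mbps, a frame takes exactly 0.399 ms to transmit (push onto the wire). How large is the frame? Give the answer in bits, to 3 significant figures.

86200 bits

L = R × t_tx = 216000000 b/s × 0.000399 s = 86184 bits.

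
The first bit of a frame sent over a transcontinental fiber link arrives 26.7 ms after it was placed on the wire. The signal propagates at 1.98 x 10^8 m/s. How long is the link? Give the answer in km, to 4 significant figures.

d = s × t_prop = 198000000 × 0.0267 = 5287 km.

5287 km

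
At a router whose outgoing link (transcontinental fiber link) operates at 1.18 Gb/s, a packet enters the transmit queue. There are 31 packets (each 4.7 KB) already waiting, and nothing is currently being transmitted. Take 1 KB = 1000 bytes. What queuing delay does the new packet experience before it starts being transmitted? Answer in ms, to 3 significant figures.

Each queued packet: L/R = 37600/1180000000 = 0.0318644 ms.
31 queued → 0.987797 ms.
Queuing delay = 0.988 ms.

0.988 ms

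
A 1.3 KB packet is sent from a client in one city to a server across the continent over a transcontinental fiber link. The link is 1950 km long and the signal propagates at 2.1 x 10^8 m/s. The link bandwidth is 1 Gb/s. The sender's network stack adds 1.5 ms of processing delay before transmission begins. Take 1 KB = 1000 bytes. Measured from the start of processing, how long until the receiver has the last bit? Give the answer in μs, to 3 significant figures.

10800 μs

L = 10400 bits.
Transmission delay = L/R = 10400 / 1000000000 = 10.4 μs.
Propagation delay = d/s = 1950000 m / 210000000 m/s = 9285.71 μs.
Plus processing delay 1.5 ms = 1500 μs.
Total = 10800 μs.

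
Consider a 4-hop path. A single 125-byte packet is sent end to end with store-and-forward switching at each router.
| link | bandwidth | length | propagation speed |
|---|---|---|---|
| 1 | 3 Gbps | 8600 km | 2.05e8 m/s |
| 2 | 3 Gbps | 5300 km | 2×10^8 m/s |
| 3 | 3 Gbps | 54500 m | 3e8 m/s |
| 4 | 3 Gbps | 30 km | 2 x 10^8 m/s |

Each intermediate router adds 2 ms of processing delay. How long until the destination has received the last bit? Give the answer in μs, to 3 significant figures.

L = 125 × 8 = 1000 bits.
Transmission delay per hop = L/R = 1000/3000000000 = 0.333333 μs; 4 hops → 1.33333 μs.
Propagation delays (d/s per hop): 41951.2, 26500, 181.667, 150 μs; sum = 68782.9 μs.
Processing at 3 router(s): 3 × 2 ms = 6000 μs.
End-to-end = 74800 μs.

74800 μs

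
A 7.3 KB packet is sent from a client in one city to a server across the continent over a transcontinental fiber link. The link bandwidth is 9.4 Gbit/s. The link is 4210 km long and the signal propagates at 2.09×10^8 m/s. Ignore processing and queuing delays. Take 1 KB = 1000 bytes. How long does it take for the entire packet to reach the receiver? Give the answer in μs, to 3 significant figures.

L = 58400 bits.
Transmission delay = L/R = 58400 / 9400000000 = 6.21277 μs.
Propagation delay = d/s = 4210000 m / 209000000 m/s = 20143.5 μs.
Total = 20100 μs.

20100 μs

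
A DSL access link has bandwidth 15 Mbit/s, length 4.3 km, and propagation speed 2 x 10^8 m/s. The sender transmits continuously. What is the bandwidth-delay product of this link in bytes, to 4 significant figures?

40.31 bytes

Propagation delay = 4300 / 200000000 = 2.15e-05 s.
BDP = R × t_prop = 15000000 × 2.15e-05 = 322.5 bits.
In bytes: 322.5/8 = 40.31 bytes.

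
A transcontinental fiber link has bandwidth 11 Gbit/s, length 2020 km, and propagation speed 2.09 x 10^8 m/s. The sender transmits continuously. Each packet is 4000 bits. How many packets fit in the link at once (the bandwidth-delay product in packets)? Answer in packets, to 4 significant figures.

Propagation delay = 2020000 / 209000000 = 0.00966507 s.
BDP = R × t_prop = 11000000000 × 0.00966507 = 106316000 bits.
In packets of 4000 bits: 26580 packets.

26580 packets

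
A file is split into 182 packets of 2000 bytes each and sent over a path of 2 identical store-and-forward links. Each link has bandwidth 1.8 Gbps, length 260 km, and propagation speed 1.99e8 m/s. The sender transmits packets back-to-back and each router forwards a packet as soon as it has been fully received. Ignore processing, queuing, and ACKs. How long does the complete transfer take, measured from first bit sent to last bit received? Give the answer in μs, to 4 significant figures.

4240 μs

Per-hop transmission t_tx = L/R = 16000/1800000000 = 8.88889 μs.
Per-hop propagation t_prop = 260000/199000000 = 1306.53 μs.
Pipeline fill: first packet needs 2·t_tx to clear all hops; remaining 181 packets each add one t_tx.
Total = (2+182-1)·t_tx + 2·t_prop = 183·8.88889 + 2·1306.53 = 4240 μs.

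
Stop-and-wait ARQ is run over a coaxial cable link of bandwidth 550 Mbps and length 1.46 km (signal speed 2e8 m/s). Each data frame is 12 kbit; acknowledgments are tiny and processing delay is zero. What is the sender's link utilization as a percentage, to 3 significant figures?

t_tx = L/R = 12000/550000000 = 2.18182e-05 s.
t_prop = 1460/200000000 = 7.3e-06 s; RTT = 1.46e-05 s.
Cycle = t_tx + RTT = 3.64182e-05 s.
Utilization = t_tx / cycle = 2.18182e-05/3.64182e-05 = 59.9 %.

59.9 %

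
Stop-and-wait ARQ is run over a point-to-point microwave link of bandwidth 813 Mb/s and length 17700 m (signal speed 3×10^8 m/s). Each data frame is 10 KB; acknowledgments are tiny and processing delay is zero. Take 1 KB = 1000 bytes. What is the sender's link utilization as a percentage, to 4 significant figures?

t_tx = L/R = 80000/813000000 = 9.8401e-05 s.
t_prop = 17700/300000000 = 5.9e-05 s; RTT = 0.000118 s.
Cycle = t_tx + RTT = 0.000216401 s.
Utilization = t_tx / cycle = 9.8401e-05/0.000216401 = 45.47 %.

45.47 %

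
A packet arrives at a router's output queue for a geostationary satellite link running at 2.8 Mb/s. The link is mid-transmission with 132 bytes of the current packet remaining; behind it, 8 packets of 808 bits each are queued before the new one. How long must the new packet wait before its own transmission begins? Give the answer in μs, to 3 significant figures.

2690 μs

Each queued packet: L/R = 808/2800000 = 288.571 μs.
8 queued → 2308.57 μs.
Plus remaining 1056 bits of current packet: 377.143 μs.
Queuing delay = 2690 μs.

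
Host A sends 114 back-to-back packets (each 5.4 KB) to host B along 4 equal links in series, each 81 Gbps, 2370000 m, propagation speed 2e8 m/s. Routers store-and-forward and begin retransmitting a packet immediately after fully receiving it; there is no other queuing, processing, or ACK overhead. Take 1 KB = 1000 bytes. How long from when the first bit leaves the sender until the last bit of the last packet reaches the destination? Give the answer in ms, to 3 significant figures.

Per-hop transmission t_tx = L/R = 43200/81000000000 = 0.000533333 ms.
Per-hop propagation t_prop = 2370000/200000000 = 11.85 ms.
Pipeline fill: first packet needs 4·t_tx to clear all hops; remaining 113 packets each add one t_tx.
Total = (4+114-1)·t_tx + 4·t_prop = 117·0.000533333 + 4·11.85 = 47.5 ms.

47.5 ms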